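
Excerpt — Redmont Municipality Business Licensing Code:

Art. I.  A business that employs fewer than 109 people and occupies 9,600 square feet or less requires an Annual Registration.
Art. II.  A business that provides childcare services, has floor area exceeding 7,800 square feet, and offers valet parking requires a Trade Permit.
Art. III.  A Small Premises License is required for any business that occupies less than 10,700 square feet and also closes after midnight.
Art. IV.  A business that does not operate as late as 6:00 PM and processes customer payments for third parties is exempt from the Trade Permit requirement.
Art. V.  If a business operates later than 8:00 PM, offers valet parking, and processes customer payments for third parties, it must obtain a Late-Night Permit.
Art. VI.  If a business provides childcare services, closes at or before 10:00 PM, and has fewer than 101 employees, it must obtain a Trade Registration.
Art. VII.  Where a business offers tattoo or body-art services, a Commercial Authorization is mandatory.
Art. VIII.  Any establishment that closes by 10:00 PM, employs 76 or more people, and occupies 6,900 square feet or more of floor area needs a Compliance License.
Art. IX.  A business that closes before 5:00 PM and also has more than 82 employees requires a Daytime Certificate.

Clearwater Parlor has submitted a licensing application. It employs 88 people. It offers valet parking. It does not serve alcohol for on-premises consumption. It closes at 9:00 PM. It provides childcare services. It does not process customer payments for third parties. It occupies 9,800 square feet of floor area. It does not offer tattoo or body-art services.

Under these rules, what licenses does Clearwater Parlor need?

Compliance License, Trade Permit, Trade Registration

Art. I. employees 88 < 109; floor area 9,800 square feet > 9,600 square feet → Annual Registration not required.
Art. II. provides childcare services; floor area 9,800 square feet > 7,800 square feet; offers valet parking → Trade Permit required.
Art. III. floor area 9,800 square feet < 10,700 square feet; closes 9:00 PM, at/before midnight → Small Premises License not required.
Art. IV. closes 9:00 PM, after 6:00 PM; does not process customer payments for third parties → Trade Permit exemption does not apply.
Art. V. closes 9:00 PM, after 8:00 PM; offers valet parking; does not process customer payments for third parties → Late-Night Permit not required.
Art. VI. provides childcare services; closes 9:00 PM, at/before 10:00 PM; employees 88 < 101 → Trade Registration required.
Art. VII. does not offer tattoo or body-art services → Commercial Authorization not required.
Art. VIII. closes 9:00 PM, at/before 10:00 PM; employees 88 ≥ 76; floor area 9,800 square feet ≥ 6,900 square feet → Compliance License required.
Art. IX. closes 9:00 PM, after 5:00 PM; employees 88 > 82 → Daytime Certificate not required.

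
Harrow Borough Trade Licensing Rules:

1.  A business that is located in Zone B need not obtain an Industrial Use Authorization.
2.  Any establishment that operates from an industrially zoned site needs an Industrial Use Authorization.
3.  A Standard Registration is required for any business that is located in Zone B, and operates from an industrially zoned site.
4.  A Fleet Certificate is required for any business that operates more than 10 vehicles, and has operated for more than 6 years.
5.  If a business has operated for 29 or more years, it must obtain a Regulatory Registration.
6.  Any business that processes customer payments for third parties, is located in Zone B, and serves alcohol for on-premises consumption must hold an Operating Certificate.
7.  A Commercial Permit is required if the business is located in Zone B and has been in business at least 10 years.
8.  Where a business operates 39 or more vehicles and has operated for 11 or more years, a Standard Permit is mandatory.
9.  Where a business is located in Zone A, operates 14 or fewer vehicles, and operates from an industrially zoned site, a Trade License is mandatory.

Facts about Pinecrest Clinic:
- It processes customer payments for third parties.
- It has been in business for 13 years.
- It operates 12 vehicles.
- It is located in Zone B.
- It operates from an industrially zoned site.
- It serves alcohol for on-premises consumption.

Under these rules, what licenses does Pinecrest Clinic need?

Commercial Permit, Fleet Certificate, Operating Certificate, Standard Registration

1. is located in Zone B → exempt from Industrial Use Authorization.
2. operates from an industrially zoned site → Industrial Use Authorization required.
3. is located in Zone B; operates from an industrially zoned site → Standard Registration required.
4. vehicles 12 > 10; years in business 13 > 6 → Fleet Certificate required.
5. years in business 13 < 29 → Regulatory Registration not required.
6. processes customer payments for third parties; is located in Zone B; serves alcohol for on-premises consumption → Operating Certificate required.
7. is located in Zone B; years in business 13 ≥ 10 → Commercial Permit required.
8. vehicles 12 < 39; years in business 13 ≥ 11 → Standard Permit not required.
9. is located in Zone B (not: is located in Zone A); vehicles 12 ≤ 14; operates from an industrially zoned site → Trade License not required.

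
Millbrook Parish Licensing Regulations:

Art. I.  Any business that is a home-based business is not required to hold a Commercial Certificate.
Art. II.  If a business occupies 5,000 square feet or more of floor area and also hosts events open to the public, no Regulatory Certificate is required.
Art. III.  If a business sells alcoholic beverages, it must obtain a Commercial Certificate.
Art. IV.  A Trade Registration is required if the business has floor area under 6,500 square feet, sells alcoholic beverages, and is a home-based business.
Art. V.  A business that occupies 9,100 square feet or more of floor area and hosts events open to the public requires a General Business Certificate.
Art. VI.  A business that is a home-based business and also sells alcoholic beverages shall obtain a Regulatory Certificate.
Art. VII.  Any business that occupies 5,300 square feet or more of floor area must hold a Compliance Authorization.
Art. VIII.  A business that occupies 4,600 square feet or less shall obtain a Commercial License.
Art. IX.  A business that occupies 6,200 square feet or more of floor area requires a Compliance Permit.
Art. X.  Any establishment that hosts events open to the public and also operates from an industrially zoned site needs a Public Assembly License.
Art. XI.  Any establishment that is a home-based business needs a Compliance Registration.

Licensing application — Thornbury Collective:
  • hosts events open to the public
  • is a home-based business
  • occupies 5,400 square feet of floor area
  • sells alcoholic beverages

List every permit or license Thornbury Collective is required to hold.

Art. I. is a home-based business → exempt from Commercial Certificate.
Art. II. floor area 5,400 square feet ≥ 5,000 square feet; hosts events open to the public → exempt from Regulatory Certificate.
Art. III. sells alcoholic beverages → Commercial Certificate required.
Art. IV. floor area 5,400 square feet < 6,500 square feet; sells alcoholic beverages; is a home-based business → Trade Registration required.
Art. V. floor area 5,400 square feet < 9,100 square feet; hosts events open to the public → General Business Certificate not required.
Art. VI. is a home-based business; sells alcoholic beverages → Regulatory Certificate required.
Art. VII. floor area 5,400 square feet ≥ 5,300 square feet → Compliance Authorization required.
Art. VIII. floor area 5,400 square feet > 4,600 square feet → Commercial License not required.
Art. IX. floor area 5,400 square feet < 6,200 square feet → Compliance Permit not required.
Art. X. hosts events open to the public; is a home-based business (not: operates from an industrially zoned site) → Public Assembly License not required.
Art. XI. is a home-based business → Compliance Registration required.

Compliance Authorization, Compliance Registration, Trade Registration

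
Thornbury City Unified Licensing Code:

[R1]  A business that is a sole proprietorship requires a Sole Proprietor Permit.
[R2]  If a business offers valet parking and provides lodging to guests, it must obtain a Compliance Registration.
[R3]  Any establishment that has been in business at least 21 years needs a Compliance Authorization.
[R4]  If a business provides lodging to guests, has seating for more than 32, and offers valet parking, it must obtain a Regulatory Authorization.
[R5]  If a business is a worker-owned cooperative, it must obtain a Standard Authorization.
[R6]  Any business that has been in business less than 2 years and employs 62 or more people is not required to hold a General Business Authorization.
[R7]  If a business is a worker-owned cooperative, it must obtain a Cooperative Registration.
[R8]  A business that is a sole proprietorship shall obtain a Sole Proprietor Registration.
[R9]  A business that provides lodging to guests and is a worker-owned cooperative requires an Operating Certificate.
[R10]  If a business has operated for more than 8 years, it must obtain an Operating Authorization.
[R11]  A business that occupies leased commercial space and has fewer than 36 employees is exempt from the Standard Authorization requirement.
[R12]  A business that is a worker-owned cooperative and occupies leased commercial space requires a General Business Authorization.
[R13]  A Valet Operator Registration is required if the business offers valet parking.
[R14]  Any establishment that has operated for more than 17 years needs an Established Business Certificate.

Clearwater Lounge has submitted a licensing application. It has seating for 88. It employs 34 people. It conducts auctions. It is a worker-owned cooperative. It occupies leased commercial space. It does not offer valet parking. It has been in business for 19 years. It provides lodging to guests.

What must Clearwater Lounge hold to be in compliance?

Cooperative Registration, Established Business Certificate, General Business Authorization, Operating Authorization, Operating Certificate

[R1] is a worker-owned cooperative (not: is a sole proprietorship) → Sole Proprietor Permit not required.
[R2] does not offer valet parking; provides lodging to guests → Compliance Registration not required.
[R3] years in business 19 < 21 → Compliance Authorization not required.
[R4] provides lodging to guests; seating 88 > 32; does not offer valet parking → Regulatory Authorization not required.
[R5] is a worker-owned cooperative → Standard Authorization required.
[R6] years in business 19 ≥ 2; employees 34 < 62 → General Business Authorization exemption does not apply.
[R7] is a worker-owned cooperative → Cooperative Registration required.
[R8] is a worker-owned cooperative (not: is a sole proprietorship) → Sole Proprietor Registration not required.
[R9] provides lodging to guests; is a worker-owned cooperative → Operating Certificate required.
[R10] years in business 19 > 8 → Operating Authorization required.
[R11] occupies leased commercial space; employees 34 < 36 → exempt from Standard Authorization.
[R12] is a worker-owned cooperative; occupies leased commercial space → General Business Authorization required.
[R13] does not offer valet parking → Valet Operator Registration not required.
[R14] years in business 19 > 17 → Established Business Certificate required.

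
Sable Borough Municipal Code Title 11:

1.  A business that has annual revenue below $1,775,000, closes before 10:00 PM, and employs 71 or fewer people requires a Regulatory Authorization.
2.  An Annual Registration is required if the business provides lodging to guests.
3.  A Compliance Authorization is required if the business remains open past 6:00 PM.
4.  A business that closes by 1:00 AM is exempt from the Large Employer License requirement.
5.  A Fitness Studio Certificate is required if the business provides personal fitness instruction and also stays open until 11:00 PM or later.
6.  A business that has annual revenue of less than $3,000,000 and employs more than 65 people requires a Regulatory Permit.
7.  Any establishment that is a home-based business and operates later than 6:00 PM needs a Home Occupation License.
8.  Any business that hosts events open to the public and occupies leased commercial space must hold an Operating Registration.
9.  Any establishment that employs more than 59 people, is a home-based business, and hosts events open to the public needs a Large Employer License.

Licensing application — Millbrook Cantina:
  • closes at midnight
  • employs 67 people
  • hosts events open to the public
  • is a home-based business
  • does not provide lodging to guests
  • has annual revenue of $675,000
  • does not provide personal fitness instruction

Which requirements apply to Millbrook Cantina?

1. revenue $675,000 < $1,775,000; closes midnight, after 10:00 PM; employees 67 ≤ 71 → Regulatory Authorization not required.
2. does not provide lodging to guests → Annual Registration not required.
3. closes midnight, after 6:00 PM → Compliance Authorization required.
4. closes midnight, at/before 1:00 AM → exempt from Large Employer License.
5. does not provide personal fitness instruction; closes midnight, after 11:00 PM → Fitness Studio Certificate not required.
6. revenue $675,000 < $3,000,000; employees 67 > 65 → Regulatory Permit required.
7. is a home-based business; closes midnight, after 6:00 PM → Home Occupation License required.
8. hosts events open to the public; is a home-based business (not: occupies leased commercial space) → Operating Registration not required.
9. employees 67 > 59; is a home-based business; hosts events open to the public → Large Employer License required.

Compliance Authorization, Home Occupation License, Regulatory Permit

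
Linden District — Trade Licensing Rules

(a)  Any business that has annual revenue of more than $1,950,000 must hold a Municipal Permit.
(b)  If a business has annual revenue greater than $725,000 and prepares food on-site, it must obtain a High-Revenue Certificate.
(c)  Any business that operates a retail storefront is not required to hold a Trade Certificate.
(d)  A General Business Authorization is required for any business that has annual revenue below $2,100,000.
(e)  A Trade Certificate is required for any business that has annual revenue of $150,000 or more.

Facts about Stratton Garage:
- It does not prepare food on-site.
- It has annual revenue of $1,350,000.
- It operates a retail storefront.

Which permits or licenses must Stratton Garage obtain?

(a) revenue $1,350,000 ≤ $1,950,000 → Municipal Permit not required.
(b) revenue $1,350,000 > $725,000; does not prepare food on-site → High-Revenue Certificate not required.
(c) operates a retail storefront → exempt from Trade Certificate.
(d) revenue $1,350,000 < $2,100,000 → General Business Authorization required.
(e) revenue $1,350,000 ≥ $150,000 → Trade Certificate required.

General Business Authorization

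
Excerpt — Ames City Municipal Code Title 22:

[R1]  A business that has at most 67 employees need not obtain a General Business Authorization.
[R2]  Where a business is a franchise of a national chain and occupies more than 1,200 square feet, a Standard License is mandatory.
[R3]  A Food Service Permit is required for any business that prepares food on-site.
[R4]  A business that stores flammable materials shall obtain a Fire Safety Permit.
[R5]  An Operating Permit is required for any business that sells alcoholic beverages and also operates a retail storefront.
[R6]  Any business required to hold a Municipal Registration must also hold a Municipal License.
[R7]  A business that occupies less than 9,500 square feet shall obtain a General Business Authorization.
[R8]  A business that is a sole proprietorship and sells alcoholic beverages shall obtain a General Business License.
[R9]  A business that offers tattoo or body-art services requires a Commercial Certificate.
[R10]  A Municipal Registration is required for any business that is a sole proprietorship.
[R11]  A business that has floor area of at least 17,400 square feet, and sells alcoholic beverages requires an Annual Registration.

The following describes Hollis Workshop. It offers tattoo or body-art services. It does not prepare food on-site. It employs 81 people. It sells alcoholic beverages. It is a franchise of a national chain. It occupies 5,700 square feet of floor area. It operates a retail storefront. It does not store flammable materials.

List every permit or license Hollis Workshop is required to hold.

[R1] employees 81 > 67 → General Business Authorization exemption does not apply.
[R2] is a franchise of a national chain; floor area 5,700 square feet > 1,200 square feet → Standard License required.
[R3] does not prepare food on-site → Food Service Permit not required.
[R4] does not store flammable materials → Fire Safety Permit not required.
[R5] sells alcoholic beverages; operates a retail storefront → Operating Permit required.
[R6] Municipal Registration is not required → no effect.
[R7] floor area 5,700 square feet < 9,500 square feet → General Business Authorization required.
[R8] is a franchise of a national chain (not: is a sole proprietorship); sells alcoholic beverages → General Business License not required.
[R9] offers tattoo or body-art services → Commercial Certificate required.
[R10] is a franchise of a national chain (not: is a sole proprietorship) → Municipal Registration not required.
[R11] floor area 5,700 square feet < 17,400 square feet; sells alcoholic beverages → Annual Registration not required.

Commercial Certificate, General Business Authorization, Operating Permit, Standard License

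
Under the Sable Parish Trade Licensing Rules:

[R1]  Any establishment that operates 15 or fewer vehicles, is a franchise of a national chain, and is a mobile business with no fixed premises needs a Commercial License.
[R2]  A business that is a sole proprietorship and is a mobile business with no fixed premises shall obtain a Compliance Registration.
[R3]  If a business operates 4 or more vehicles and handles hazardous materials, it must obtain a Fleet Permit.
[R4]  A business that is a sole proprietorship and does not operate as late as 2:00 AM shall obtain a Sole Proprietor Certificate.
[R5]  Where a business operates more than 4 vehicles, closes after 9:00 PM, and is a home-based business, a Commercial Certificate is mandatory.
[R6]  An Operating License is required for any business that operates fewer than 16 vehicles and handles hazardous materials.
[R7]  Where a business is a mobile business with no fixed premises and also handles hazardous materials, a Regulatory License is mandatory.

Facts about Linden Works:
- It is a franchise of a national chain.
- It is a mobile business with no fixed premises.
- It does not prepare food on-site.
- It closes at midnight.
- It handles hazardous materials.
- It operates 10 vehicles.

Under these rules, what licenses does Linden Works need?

Commercial License, Fleet Permit, Operating License, Regulatory License

[R1] vehicles 10 ≤ 15; is a franchise of a national chain; is a mobile business with no fixed premises → Commercial License required.
[R2] is a franchise of a national chain (not: is a sole proprietorship); is a mobile business with no fixed premises → Compliance Registration not required.
[R3] vehicles 10 ≥ 4; handles hazardous materials → Fleet Permit required.
[R4] is a franchise of a national chain (not: is a sole proprietorship); closes midnight, at/before 2:00 AM → Sole Proprietor Certificate not required.
[R5] vehicles 10 > 4; closes midnight, after 9:00 PM; is a mobile business with no fixed premises (not: is a home-based business) → Commercial Certificate not required.
[R6] vehicles 10 < 16; handles hazardous materials → Operating License required.
[R7] is a mobile business with no fixed premises; handles hazardous materials → Regulatory License required.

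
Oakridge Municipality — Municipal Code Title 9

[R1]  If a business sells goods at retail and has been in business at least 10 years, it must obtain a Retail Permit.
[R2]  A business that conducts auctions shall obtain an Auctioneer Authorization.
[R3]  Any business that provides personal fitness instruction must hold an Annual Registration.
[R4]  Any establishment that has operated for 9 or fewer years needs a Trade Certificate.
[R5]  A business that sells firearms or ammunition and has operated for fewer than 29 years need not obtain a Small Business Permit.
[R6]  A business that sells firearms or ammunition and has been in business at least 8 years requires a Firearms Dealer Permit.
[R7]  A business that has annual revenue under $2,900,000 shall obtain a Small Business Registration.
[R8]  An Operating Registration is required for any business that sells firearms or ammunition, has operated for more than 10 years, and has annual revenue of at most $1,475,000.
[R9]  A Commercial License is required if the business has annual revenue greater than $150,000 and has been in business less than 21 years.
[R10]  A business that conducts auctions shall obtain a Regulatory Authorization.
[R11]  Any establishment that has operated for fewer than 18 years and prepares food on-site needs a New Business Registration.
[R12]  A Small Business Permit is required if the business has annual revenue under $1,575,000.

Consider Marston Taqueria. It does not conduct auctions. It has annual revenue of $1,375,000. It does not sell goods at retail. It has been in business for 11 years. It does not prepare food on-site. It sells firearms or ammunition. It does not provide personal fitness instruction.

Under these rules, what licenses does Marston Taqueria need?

Commercial License, Firearms Dealer Permit, Operating Registration, Small Business Registration

[R1] does not sell goods at retail; years in business 11 ≥ 10 → Retail Permit not required.
[R2] does not conduct auctions → Auctioneer Authorization not required.
[R3] does not provide personal fitness instruction → Annual Registration not required.
[R4] years in business 11 > 9 → Trade Certificate not required.
[R5] sells firearms or ammunition; years in business 11 < 29 → exempt from Small Business Permit.
[R6] sells firearms or ammunition; years in business 11 ≥ 8 → Firearms Dealer Permit required.
[R7] revenue $1,375,000 < $2,900,000 → Small Business Registration required.
[R8] sells firearms or ammunition; years in business 11 > 10; revenue $1,375,000 ≤ $1,475,000 → Operating Registration required.
[R9] revenue $1,375,000 > $150,000; years in business 11 < 21 → Commercial License required.
[R10] does not conduct auctions → Regulatory Authorization not required.
[R11] years in business 11 < 18; does not prepare food on-site → New Business Registration not required.
[R12] revenue $1,375,000 < $1,575,000 → Small Business Permit required.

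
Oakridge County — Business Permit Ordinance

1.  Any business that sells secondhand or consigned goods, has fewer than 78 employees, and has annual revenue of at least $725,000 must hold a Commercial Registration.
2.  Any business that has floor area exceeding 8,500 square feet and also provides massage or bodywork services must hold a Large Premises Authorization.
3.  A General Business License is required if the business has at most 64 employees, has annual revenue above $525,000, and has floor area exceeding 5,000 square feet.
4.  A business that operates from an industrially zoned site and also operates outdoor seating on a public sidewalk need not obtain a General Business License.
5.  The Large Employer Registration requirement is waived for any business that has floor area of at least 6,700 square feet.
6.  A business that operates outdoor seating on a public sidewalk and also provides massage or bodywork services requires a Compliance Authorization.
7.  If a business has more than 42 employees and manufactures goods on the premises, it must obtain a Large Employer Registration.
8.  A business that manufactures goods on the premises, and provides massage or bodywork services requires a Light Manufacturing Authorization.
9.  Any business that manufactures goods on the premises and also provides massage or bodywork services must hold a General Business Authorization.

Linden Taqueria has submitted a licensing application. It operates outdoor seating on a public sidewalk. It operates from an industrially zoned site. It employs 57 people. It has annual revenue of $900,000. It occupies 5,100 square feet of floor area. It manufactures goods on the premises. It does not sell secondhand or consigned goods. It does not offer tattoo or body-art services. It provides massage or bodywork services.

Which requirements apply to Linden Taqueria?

1. does not sell secondhand or consigned goods; employees 57 < 78; revenue $900,000 ≥ $725,000 → Commercial Registration not required.
2. floor area 5,100 square feet ≤ 8,500 square feet; provides massage or bodywork services → Large Premises Authorization not required.
3. employees 57 ≤ 64; revenue $900,000 > $525,000; floor area 5,100 square feet > 5,000 square feet → General Business License required.
4. operates from an industrially zoned site; operates outdoor seating on a public sidewalk → exempt from General Business License.
5. floor area 5,100 square feet < 6,700 square feet → Large Employer Registration exemption does not apply.
6. operates outdoor seating on a public sidewalk; provides massage or bodywork services → Compliance Authorization required.
7. employees 57 > 42; manufactures goods on the premises → Large Employer Registration required.
8. manufactures goods on the premises; provides massage or bodywork services → Light Manufacturing Authorization required.
9. manufactures goods on the premises; provides massage or bodywork services → General Business Authorization required.

Compliance Authorization, General Business Authorization, Large Employer Registration, Light Manufacturing Authorization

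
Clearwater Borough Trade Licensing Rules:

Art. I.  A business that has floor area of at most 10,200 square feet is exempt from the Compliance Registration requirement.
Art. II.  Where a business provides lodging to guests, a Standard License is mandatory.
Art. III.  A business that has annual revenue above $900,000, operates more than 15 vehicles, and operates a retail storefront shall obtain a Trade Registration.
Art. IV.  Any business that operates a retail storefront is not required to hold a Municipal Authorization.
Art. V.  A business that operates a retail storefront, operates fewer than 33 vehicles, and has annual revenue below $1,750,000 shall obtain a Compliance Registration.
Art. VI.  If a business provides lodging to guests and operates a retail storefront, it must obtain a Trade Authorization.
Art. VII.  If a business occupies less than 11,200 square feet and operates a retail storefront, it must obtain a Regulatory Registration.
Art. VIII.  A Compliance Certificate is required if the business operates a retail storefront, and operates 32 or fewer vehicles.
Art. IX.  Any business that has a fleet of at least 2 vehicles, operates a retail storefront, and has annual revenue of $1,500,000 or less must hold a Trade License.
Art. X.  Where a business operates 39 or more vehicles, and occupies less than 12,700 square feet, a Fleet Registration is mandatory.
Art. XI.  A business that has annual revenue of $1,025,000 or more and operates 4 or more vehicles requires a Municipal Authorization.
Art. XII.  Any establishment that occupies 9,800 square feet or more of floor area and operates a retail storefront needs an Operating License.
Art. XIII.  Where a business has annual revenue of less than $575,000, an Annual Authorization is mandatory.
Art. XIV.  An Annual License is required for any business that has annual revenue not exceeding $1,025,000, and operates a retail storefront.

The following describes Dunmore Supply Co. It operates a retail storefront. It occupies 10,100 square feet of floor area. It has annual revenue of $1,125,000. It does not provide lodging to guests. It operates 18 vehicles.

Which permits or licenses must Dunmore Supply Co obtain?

Compliance Certificate, Operating License, Regulatory Registration, Trade License, Trade Registration

Art. I. floor area 10,100 square feet ≤ 10,200 square feet → exempt from Compliance Registration.
Art. II. does not provide lodging to guests → Standard License not required.
Art. III. revenue $1,125,000 > $900,000; vehicles 18 > 15; operates a retail storefront → Trade Registration required.
Art. IV. operates a retail storefront → exempt from Municipal Authorization.
Art. V. operates a retail storefront; vehicles 18 < 33; revenue $1,125,000 < $1,750,000 → Compliance Registration required.
Art. VI. does not provide lodging to guests; operates a retail storefront → Trade Authorization not required.
Art. VII. floor area 10,100 square feet < 11,200 square feet; operates a retail storefront → Regulatory Registration required.
Art. VIII. operates a retail storefront; vehicles 18 ≤ 32 → Compliance Certificate required.
Art. IX. vehicles 18 ≥ 2; operates a retail storefront; revenue $1,125,000 ≤ $1,500,000 → Trade License required.
Art. X. vehicles 18 < 39; floor area 10,100 square feet < 12,700 square feet → Fleet Registration not required.
Art. XI. revenue $1,125,000 ≥ $1,025,000; vehicles 18 ≥ 4 → Municipal Authorization required.
Art. XII. floor area 10,100 square feet ≥ 9,800 square feet; operates a retail storefront → Operating License required.
Art. XIII. revenue $1,125,000 ≥ $575,000 → Annual Authorization not required.
Art. XIV. revenue $1,125,000 > $1,025,000; operates a retail storefront → Annual License not required.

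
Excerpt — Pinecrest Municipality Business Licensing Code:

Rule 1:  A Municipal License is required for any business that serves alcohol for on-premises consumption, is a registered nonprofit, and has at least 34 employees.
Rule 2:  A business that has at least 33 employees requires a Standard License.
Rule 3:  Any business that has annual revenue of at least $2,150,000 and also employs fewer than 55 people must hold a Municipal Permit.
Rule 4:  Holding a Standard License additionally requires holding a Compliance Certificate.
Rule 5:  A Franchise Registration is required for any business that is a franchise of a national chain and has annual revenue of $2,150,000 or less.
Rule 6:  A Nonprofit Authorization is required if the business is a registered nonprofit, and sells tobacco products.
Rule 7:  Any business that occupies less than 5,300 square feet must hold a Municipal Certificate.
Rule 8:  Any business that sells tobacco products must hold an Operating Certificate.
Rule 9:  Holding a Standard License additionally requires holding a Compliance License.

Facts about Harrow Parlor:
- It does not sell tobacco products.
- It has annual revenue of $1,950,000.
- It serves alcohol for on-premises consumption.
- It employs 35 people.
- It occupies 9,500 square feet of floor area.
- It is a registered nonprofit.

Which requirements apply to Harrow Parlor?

Rule 1: serves alcohol for on-premises consumption; is a registered nonprofit; employees 35 ≥ 34 → Municipal License required.
Rule 2: employees 35 ≥ 33 → Standard License required.
Rule 3: revenue $1,950,000 < $2,150,000; employees 35 < 55 → Municipal Permit not required.
Rule 4: Standard License is required → Compliance Certificate also required.
Rule 5: is a registered nonprofit (not: is a franchise of a national chain); revenue $1,950,000 ≤ $2,150,000 → Franchise Registration not required.
Rule 6: is a registered nonprofit; does not sell tobacco products → Nonprofit Authorization not required.
Rule 7: floor area 9,500 square feet ≥ 5,300 square feet → Municipal Certificate not required.
Rule 8: does not sell tobacco products → Operating Certificate not required.
Rule 9: Standard License is required → Compliance License also required.

Compliance Certificate, Compliance License, Municipal License, Standard License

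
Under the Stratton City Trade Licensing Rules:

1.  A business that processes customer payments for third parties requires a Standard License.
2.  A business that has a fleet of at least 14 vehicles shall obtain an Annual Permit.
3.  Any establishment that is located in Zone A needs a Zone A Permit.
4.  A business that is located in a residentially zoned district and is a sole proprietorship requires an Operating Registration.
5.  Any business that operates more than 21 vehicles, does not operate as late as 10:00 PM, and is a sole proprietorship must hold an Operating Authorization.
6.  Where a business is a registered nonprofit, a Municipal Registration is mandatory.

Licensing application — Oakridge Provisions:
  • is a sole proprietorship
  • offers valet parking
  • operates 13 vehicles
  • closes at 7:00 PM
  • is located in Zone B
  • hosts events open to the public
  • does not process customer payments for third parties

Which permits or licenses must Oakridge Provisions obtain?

1. does not process customer payments for third parties → Standard License not required.
2. vehicles 13 < 14 → Annual Permit not required.
3. is located in Zone B (not: is located in Zone A) → Zone A Permit not required.
4. is located in Zone B (not: is located in a residentially zoned district); is a sole proprietorship → Operating Registration not required.
5. vehicles 13 ≤ 21; closes 7:00 PM, at/before 10:00 PM; is a sole proprietorship → Operating Authorization not required.
6. is a sole proprietorship (not: is a registered nonprofit) → Municipal Registration not required.

None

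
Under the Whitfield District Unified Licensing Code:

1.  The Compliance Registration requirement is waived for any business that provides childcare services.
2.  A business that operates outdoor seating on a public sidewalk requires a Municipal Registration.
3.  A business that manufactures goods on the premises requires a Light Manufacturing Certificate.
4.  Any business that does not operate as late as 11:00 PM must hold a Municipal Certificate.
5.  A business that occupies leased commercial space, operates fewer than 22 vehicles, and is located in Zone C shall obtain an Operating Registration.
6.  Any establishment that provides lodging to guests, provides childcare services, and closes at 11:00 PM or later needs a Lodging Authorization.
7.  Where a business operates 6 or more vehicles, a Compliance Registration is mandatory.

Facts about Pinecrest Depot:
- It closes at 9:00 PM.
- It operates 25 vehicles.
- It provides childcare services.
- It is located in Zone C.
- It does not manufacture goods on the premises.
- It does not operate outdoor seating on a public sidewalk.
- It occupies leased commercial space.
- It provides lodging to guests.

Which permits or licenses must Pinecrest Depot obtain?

1. provides childcare services → exempt from Compliance Registration.
2. does not operate outdoor seating on a public sidewalk → Municipal Registration not required.
3. does not manufacture goods on the premises → Light Manufacturing Certificate not required.
4. closes 9:00 PM, at/before 11:00 PM → Municipal Certificate required.
5. occupies leased commercial space; vehicles 25 ≥ 22; is located in Zone C → Operating Registration not required.
6. provides lodging to guests; provides childcare services; closes 9:00 PM, at/before 11:00 PM → Lodging Authorization not required.
7. vehicles 25 ≥ 6 → Compliance Registration required.

Municipal Certificate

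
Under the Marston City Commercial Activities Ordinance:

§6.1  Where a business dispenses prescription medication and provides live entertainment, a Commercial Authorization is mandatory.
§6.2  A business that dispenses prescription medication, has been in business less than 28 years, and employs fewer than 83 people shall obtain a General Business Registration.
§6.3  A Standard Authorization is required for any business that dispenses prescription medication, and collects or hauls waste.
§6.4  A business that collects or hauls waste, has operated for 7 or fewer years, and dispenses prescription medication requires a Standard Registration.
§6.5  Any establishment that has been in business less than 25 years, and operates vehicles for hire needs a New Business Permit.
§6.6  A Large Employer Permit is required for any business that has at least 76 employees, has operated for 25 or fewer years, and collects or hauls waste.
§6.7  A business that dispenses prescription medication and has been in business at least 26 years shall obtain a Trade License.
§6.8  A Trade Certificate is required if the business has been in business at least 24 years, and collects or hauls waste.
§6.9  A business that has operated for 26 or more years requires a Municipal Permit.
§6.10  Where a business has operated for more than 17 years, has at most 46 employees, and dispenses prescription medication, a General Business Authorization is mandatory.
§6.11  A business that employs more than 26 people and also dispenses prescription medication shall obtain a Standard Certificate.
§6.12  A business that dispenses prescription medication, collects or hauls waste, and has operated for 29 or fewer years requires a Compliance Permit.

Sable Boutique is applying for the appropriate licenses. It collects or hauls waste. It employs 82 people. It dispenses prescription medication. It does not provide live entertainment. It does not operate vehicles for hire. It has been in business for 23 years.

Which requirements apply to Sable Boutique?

§6.1 dispenses prescription medication; does not provide live entertainment → Commercial Authorization not required.
§6.2 dispenses prescription medication; years in business 23 < 28; employees 82 < 83 → General Business Registration required.
§6.3 dispenses prescription medication; collects or hauls waste → Standard Authorization required.
§6.4 collects or hauls waste; years in business 23 > 7; dispenses prescription medication → Standard Registration not required.
§6.5 years in business 23 < 25; does not operate vehicles for hire → New Business Permit not required.
§6.6 employees 82 ≥ 76; years in business 23 ≤ 25; collects or hauls waste → Large Employer Permit required.
§6.7 dispenses prescription medication; years in business 23 < 26 → Trade License not required.
§6.8 years in business 23 < 24; collects or hauls waste → Trade Certificate not required.
§6.9 years in business 23 < 26 → Municipal Permit not required.
§6.10 years in business 23 > 17; employees 82 > 46; dispenses prescription medication → General Business Authorization not required.
§6.11 employees 82 > 26; dispenses prescription medication → Standard Certificate required.
§6.12 dispenses prescription medication; collects or hauls waste; years in business 23 ≤ 29 → Compliance Permit required.

Compliance Permit, General Business Registration, Large Employer Permit, Standard Authorization, Standard Certificate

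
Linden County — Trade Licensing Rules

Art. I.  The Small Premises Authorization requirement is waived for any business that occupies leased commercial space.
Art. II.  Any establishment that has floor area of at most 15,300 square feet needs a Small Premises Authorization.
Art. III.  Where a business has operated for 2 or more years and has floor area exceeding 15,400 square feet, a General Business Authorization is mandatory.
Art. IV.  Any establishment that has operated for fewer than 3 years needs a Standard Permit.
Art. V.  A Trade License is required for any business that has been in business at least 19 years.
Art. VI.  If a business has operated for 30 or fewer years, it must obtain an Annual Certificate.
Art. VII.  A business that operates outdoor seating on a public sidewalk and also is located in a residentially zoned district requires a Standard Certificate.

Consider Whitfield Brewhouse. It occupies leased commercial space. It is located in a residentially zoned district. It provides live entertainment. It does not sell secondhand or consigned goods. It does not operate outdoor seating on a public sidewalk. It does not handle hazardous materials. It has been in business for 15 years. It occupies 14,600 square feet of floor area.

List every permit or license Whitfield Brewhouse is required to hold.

Art. I. occupies leased commercial space → exempt from Small Premises Authorization.
Art. II. floor area 14,600 square feet ≤ 15,300 square feet → Small Premises Authorization required.
Art. III. years in business 15 ≥ 2; floor area 14,600 square feet ≤ 15,400 square feet → General Business Authorization not required.
Art. IV. years in business 15 ≥ 3 → Standard Permit not required.
Art. V. years in business 15 < 19 → Trade License not required.
Art. VI. years in business 15 ≤ 30 → Annual Certificate required.
Art. VII. does not operate outdoor seating on a public sidewalk; is located in a residentially zoned district → Standard Certificate not required.

Annual Certificate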